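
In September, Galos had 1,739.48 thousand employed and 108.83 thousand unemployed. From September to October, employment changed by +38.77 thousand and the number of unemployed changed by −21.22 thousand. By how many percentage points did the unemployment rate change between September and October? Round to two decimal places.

The unemployment rate changed by −1.19 percentage points.

September: labor force = 1,739.48 + 108.83 = 1,848.31; u = 108.83/1,848.31 = 5.89%.
October: labor force = 1,778.25 + 87.61 = 1,865.86; u = 87.61/1,865.86 = 4.70%.
Change = 4.70% − 5.89% = −1.19 pp.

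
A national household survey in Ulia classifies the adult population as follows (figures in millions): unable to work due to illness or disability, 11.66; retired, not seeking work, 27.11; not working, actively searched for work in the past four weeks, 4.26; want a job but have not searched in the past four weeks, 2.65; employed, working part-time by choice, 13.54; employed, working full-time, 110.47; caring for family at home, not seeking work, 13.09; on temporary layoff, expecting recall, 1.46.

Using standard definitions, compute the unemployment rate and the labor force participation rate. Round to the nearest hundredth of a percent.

Unemployment rate ≈ 4.41%; labor force participation rate ≈ 70.41%.

Employed = 13.54 + 110.47 = 124.01 million.
Unemployed = 4.26 + 1.46 = 5.72 million (jobless and actively searching, or on temporary layoff).
Labor force = 124.01 + 5.72 = 129.73 million.
Not in labor force = 11.66 + 27.11 + 2.65 + 13.09 = 54.51 million (those not working and not actively searching are outside the labor force — including those who want a job but have given up searching).
Civilian working-age population = 129.73 + 54.51 = 184.24 million.
Unemployment rate = 5.72 / 129.73 = 4.41%.
Labor force participation rate = 129.73 / 184.24 = 70.41%.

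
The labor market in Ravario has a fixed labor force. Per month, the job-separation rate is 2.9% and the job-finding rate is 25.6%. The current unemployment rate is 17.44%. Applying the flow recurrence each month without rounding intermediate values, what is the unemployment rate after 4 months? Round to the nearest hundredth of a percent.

With a fixed labor force, u_{t+1} = u_t + s·(1−u_t) − f·u_t = u_t·(1−s−f) + s.
Here 1−s−f = 0.715 and s = 0.029.
u_1 = 0.174400 × 0.715 + 0.029 = 0.153696.
u_2 = 0.153696 × 0.715 + 0.029 = 0.138893.
u_3 = 0.138893 × 0.715 + 0.029 = 0.128308.
u_4 = 0.128308 × 0.715 + 0.029 = 0.120740.

Unemployment rate after four months ≈ 12.07%.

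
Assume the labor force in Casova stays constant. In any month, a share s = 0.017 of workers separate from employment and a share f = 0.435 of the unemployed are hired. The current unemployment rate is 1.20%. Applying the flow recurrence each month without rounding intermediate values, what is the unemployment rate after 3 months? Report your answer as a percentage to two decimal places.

With a fixed labor force, u_{t+1} = u_t + s·(1−u_t) − f·u_t = u_t·(1−s−f) + s.
Here 1−s−f = 0.548 and s = 0.017.
u_1 = 0.012000 × 0.548 + 0.017 = 0.023576.
u_2 = 0.023576 × 0.548 + 0.017 = 0.029920.
u_3 = 0.029920 × 0.548 + 0.017 = 0.033396.

Unemployment rate after three months ≈ 3.34%.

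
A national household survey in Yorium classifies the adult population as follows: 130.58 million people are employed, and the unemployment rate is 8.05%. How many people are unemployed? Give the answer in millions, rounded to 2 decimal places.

About 11.43 million are unemployed.

Let U be the number unemployed. The labor force is E + U, and U/(E+U) = 0.0805.
So U = 0.0805 × 130.58 / (1 − 0.0805) = 10.5117 / 0.9195 ≈ 11.43 million.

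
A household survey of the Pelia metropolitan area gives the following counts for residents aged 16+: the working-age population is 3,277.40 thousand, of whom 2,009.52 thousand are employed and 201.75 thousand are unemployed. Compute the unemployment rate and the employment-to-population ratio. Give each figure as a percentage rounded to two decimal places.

Unemployment rate ≈ 9.12%; employment-population ratio ≈ 61.31%.

Labor force = employed + unemployed = 2,009.52 + 201.75 = 2,211.27 thousand.
Unemployment rate = 201.75 / 2,211.27 = 9.12%.
Employment-population ratio = 2,009.52 / 3,277.40 = 61.31%.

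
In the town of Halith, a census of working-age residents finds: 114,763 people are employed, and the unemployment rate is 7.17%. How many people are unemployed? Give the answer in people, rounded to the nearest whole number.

Let U be the number unemployed. The labor force is E + U, and U/(E+U) = 0.0717.
So U = 0.0717 × 114,763 / (1 − 0.0717) = 8228.51 / 0.9283 ≈ 8,864.

About 8,864 are unemployed.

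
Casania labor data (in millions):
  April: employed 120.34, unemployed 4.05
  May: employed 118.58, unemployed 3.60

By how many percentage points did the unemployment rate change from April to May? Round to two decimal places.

The unemployment rate changed by −0.31 percentage points.

April: labor force = 120.34 + 4.05 = 124.39; u = 4.05/124.39 = 3.26%.
May: labor force = 118.58 + 3.60 = 122.18; u = 3.60/122.18 = 2.95%.
Change = 2.95% − 3.26% = −0.31 pp.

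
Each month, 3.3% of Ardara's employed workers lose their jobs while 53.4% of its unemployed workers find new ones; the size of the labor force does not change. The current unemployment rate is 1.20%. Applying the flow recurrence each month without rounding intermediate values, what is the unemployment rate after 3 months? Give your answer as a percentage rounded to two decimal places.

With a fixed labor force, u_{t+1} = u_t + s·(1−u_t) − f·u_t = u_t·(1−s−f) + s.
Here 1−s−f = 0.433 and s = 0.033.
u_1 = 0.012000 × 0.433 + 0.033 = 0.038196.
u_2 = 0.038196 × 0.433 + 0.033 = 0.049539.
u_3 = 0.049539 × 0.433 + 0.033 = 0.054450.

Unemployment rate after three months ≈ 5.45%.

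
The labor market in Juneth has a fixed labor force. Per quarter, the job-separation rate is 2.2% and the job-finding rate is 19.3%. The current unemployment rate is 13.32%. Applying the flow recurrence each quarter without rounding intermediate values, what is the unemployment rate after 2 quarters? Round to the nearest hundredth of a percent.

With a fixed labor force, u_{t+1} = u_t + s·(1−u_t) − f·u_t = u_t·(1−s−f) + s.
Here 1−s−f = 0.785 and s = 0.022.
u_1 = 0.133200 × 0.785 + 0.022 = 0.126562.
u_2 = 0.126562 × 0.785 + 0.022 = 0.121351.

Unemployment rate after two quarters ≈ 12.14%.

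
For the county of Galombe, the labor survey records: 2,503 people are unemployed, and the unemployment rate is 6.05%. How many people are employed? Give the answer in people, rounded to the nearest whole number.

About 38,869 are employed.

Labor force = U / u = 2,503 / 0.0605 ≈ 41,372.
Employed = labor force − unemployed = 41,372 − 2,503 = 38,869.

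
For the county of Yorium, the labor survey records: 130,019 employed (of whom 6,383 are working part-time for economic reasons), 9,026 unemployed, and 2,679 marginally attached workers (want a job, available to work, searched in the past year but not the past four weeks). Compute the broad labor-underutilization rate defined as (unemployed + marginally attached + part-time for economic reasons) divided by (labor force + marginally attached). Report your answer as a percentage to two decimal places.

Labor force = 130,019 + 9,026 = 139,045.
Numerator = 9,026 + 2,679 + 6,383 = 18,088.
Denominator = 139,045 + 2,679 = 141,724.
Broad rate = 18,088 / 141,724 = 12.76%.

Broad underutilization rate ≈ 12.76%.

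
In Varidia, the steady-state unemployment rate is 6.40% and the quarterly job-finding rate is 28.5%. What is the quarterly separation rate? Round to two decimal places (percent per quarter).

From u* = s/(s+f): s = u·f/(1−u).
s = 0.0640 × 28.5 / (1 − 0.0640) = 1.8240 / 0.9360 ≈ 1.95% per quarter.

Separation rate ≈ 1.95% per quarter.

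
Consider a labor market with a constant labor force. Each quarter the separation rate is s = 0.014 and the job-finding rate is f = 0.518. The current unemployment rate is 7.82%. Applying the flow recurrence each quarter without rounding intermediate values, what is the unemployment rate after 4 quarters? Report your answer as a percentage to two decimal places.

With a fixed labor force, u_{t+1} = u_t + s·(1−u_t) − f·u_t = u_t·(1−s−f) + s.
Here 1−s−f = 0.468 and s = 0.014.
u_1 = 0.078200 × 0.468 + 0.014 = 0.050598.
u_2 = 0.050598 × 0.468 + 0.014 = 0.037680.
u_3 = 0.037680 × 0.468 + 0.014 = 0.031634.
u_4 = 0.031634 × 0.468 + 0.014 = 0.028805.

Unemployment rate after four quarters ≈ 2.88%.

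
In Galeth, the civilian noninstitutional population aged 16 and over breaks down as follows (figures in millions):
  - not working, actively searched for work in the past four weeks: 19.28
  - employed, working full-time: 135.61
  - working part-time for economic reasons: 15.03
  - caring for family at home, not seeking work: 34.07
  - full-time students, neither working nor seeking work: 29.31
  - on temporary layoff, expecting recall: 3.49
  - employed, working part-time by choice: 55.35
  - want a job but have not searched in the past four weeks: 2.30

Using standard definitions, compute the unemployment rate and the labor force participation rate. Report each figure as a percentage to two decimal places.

Employed = 135.61 + 15.03 + 55.35 = 205.99 million (anyone who worked, including part-time for economic reasons, counts as employed).
Unemployed = 19.28 + 3.49 = 22.77 million (jobless and actively searching, or on temporary layoff).
Labor force = 205.99 + 22.77 = 228.76 million.
Not in labor force = 34.07 + 29.31 + 2.30 = 65.68 million (those not working and not actively searching are outside the labor force — including those who want a job but have given up searching).
Civilian working-age population = 228.76 + 65.68 = 294.44 million.
Unemployment rate = 22.77 / 228.76 = 9.95%.
Labor force participation rate = 228.76 / 294.44 = 77.69%.

Unemployment rate ≈ 9.95%; labor force participation rate ≈ 77.69%.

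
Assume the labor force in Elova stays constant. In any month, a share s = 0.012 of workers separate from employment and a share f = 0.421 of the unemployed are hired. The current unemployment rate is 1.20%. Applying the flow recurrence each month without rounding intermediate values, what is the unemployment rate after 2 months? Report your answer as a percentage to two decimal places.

With a fixed labor force, u_{t+1} = u_t + s·(1−u_t) − f·u_t = u_t·(1−s−f) + s.
Here 1−s−f = 0.567 and s = 0.012.
u_1 = 0.012000 × 0.567 + 0.012 = 0.018804.
u_2 = 0.018804 × 0.567 + 0.012 = 0.022662.

Unemployment rate after two months ≈ 2.27%.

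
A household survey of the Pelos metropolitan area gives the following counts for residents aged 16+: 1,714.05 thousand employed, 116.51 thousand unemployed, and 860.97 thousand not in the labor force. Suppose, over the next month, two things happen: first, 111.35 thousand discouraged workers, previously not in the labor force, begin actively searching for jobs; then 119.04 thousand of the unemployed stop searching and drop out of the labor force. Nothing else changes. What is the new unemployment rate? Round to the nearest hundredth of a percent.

New unemployment rate ≈ 5.97%.

Initially, labor force = 1,714.05 + 116.51 = 1,830.56 thousand, so u = 116.51/1,830.56 = 6.36%.
After the first change, unemployed and labor force both rise by 111.35 → E = 1,714.05, U = 227.86, labor force = 1,941.91 thousand.
After the second change, unemployed and labor force both fall by 119.04 → E = 1,714.05, U = 108.82, labor force = 1,822.87 thousand.
New unemployment rate = 108.82 / 1,822.87 = 5.97%.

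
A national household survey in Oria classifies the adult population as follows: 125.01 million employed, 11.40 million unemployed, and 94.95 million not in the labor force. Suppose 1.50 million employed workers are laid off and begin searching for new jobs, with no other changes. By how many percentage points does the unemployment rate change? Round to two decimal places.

Initially, labor force = 125.01 + 11.40 = 136.41 million, so u = 11.40/136.41 = 8.36%.
After the change, employed falls and unemployed rises by 1.50; labor force unchanged → E = 123.51, U = 12.90, labor force = 136.41 million.
New unemployment rate = 12.90 / 136.41 = 9.46%.
Change = 9.46% − 8.36% = +1.10 percentage points.

The unemployment rate changes by +1.10 percentage points.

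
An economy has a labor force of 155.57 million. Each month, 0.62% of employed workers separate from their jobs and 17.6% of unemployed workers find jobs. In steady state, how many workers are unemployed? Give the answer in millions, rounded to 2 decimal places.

Steady-state unemployment rate u* = s/(s+f) = 0.62/(0.62+17.6) = 0.034029.
Unemployed = u* × labor force = 0.034029 × 155.57 ≈ 5.29 million.

About 5.29 million are unemployed in steady state.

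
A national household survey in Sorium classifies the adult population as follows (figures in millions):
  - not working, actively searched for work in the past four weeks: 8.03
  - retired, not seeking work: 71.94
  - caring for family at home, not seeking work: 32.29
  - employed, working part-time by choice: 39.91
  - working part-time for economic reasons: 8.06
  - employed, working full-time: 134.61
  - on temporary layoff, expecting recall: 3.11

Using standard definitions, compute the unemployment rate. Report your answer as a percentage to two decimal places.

Unemployment rate ≈ 5.75%.

Employed = 39.91 + 8.06 + 134.61 = 182.58 million (anyone who worked, including part-time for economic reasons, counts as employed).
Unemployed = 8.03 + 3.11 = 11.14 million (jobless and actively searching, or on temporary layoff).
Labor force = 182.58 + 11.14 = 193.72 million.
Unemployment rate = 11.14 / 193.72 = 5.75%.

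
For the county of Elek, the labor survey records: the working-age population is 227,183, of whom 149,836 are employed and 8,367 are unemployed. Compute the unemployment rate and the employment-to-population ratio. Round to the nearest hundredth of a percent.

Unemployment rate ≈ 5.29%; employment-population ratio ≈ 65.95%.

Labor force = employed + unemployed = 149,836 + 8,367 = 158,203.
Unemployment rate = 8,367 / 158,203 = 5.29%.
Employment-population ratio = 149,836 / 227,183 = 65.95%.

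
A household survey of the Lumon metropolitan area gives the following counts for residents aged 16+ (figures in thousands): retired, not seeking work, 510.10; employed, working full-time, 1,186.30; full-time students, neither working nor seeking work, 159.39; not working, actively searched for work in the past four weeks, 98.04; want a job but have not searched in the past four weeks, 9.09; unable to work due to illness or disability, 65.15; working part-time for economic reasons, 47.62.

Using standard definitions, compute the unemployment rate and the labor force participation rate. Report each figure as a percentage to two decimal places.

Employed = 1,186.30 + 47.62 = 1,233.92 thousand (anyone who worked, including part-time for economic reasons, counts as employed).
Unemployed = 98.04 thousand.
Labor force = 1,233.92 + 98.04 = 1,331.96 thousand.
Not in labor force = 510.10 + 159.39 + 9.09 + 65.15 = 743.73 thousand (those not working and not actively searching are outside the labor force — including those who want a job but have given up searching).
Civilian working-age population = 1,331.96 + 743.73 = 2,075.69 thousand.
Unemployment rate = 98.04 / 1,331.96 = 7.36%.
Labor force participation rate = 1,331.96 / 2,075.69 = 64.17%.

Unemployment rate ≈ 7.36%; labor force participation rate ≈ 64.17%.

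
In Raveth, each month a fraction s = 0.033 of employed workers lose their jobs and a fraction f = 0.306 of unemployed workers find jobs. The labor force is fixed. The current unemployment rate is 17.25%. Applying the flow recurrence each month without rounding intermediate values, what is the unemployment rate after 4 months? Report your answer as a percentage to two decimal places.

Unemployment rate after four months ≈ 11.17%.

With a fixed labor force, u_{t+1} = u_t + s·(1−u_t) − f·u_t = u_t·(1−s−f) + s.
Here 1−s−f = 0.661 and s = 0.033.
u_1 = 0.172500 × 0.661 + 0.033 = 0.147023.
u_2 = 0.147023 × 0.661 + 0.033 = 0.130182.
u_3 = 0.130182 × 0.661 + 0.033 = 0.119050.
u_4 = 0.119050 × 0.661 + 0.033 = 0.111692.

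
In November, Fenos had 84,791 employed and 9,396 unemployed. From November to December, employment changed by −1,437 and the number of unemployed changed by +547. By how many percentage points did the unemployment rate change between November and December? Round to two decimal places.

The unemployment rate changed by +0.68 percentage points.

November: labor force = 84,791 + 9,396 = 94,187; u = 9,396/94,187 = 9.98%.
December: labor force = 83,354 + 9,943 = 93,297; u = 9,943/93,297 = 10.66%.
Change = 10.66% − 9.98% = +0.68 pp.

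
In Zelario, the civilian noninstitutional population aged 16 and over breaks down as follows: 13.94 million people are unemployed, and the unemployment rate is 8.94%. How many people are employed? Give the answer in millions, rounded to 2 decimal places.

Labor force = U / u = 13.94 / 0.0894 ≈ 155.93 million.
Employed = labor force − unemployed = 155.93 − 13.94 = 141.99 million.

About 141.99 million are employed.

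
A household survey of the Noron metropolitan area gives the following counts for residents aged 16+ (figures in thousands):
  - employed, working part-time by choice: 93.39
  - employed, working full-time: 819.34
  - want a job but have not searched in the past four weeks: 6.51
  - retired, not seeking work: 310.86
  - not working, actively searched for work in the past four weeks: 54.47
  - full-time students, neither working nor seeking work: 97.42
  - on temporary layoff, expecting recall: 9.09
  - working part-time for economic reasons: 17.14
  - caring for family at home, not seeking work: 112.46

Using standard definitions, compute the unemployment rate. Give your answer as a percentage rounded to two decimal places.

Unemployment rate ≈ 6.40%.

Employed = 93.39 + 819.34 + 17.14 = 929.87 thousand (anyone who worked, including part-time for economic reasons, counts as employed).
Unemployed = 54.47 + 9.09 = 63.56 thousand (jobless and actively searching, or on temporary layoff).
Labor force = 929.87 + 63.56 = 993.43 thousand.
Unemployment rate = 63.56 / 993.43 = 6.40%.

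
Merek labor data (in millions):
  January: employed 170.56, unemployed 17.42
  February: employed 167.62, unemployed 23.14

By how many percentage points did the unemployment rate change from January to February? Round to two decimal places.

January: labor force = 170.56 + 17.42 = 187.98; u = 17.42/187.98 = 9.27%.
February: labor force = 167.62 + 23.14 = 190.76; u = 23.14/190.76 = 12.13%.
Change = 12.13% − 9.27% = +2.86 pp.

The unemployment rate changed by +2.86 percentage points.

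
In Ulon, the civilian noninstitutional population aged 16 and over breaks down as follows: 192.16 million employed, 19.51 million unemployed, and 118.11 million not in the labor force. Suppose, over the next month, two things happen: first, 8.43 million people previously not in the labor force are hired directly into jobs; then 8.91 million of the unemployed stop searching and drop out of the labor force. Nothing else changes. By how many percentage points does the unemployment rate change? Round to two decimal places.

Initially, labor force = 192.16 + 19.51 = 211.67 million, so u = 19.51/211.67 = 9.22%.
After the first change, employed and labor force both rise by 8.43; unemployed unchanged → E = 200.59, U = 19.51, labor force = 220.10 million.
After the second change, unemployed and labor force both fall by 8.91 → E = 200.59, U = 10.60, labor force = 211.19 million.
New unemployment rate = 10.60 / 211.19 = 5.02%.
Change = 5.02% − 9.22% = −4.20 percentage points.

The unemployment rate changes by −4.20 percentage points.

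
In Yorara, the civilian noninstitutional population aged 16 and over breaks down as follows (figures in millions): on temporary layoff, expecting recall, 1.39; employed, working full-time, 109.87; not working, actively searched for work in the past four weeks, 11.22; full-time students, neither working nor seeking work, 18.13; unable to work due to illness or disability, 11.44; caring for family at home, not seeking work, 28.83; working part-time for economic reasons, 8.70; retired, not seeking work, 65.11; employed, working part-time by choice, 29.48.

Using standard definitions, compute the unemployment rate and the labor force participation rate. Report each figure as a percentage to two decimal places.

Employed = 109.87 + 8.70 + 29.48 = 148.05 million (anyone who worked, including part-time for economic reasons, counts as employed).
Unemployed = 1.39 + 11.22 = 12.61 million (jobless and actively searching, or on temporary layoff).
Labor force = 148.05 + 12.61 = 160.66 million.
Not in labor force = 18.13 + 11.44 + 28.83 + 65.11 = 123.51 million (those not working and not actively searching are outside the labor force).
Civilian working-age population = 160.66 + 123.51 = 284.17 million.
Unemployment rate = 12.61 / 160.66 = 7.85%.
Labor force participation rate = 160.66 / 284.17 = 56.54%.

Unemployment rate ≈ 7.85%; labor force participation rate ≈ 56.54%.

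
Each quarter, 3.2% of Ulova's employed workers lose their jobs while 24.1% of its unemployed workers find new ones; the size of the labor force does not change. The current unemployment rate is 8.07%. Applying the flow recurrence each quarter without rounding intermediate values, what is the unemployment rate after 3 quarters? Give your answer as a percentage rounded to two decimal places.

With a fixed labor force, u_{t+1} = u_t + s·(1−u_t) − f·u_t = u_t·(1−s−f) + s.
Here 1−s−f = 0.727 and s = 0.032.
u_1 = 0.080700 × 0.727 + 0.032 = 0.090669.
u_2 = 0.090669 × 0.727 + 0.032 = 0.097916.
u_3 = 0.097916 × 0.727 + 0.032 = 0.103185.

Unemployment rate after three quarters ≈ 10.32%.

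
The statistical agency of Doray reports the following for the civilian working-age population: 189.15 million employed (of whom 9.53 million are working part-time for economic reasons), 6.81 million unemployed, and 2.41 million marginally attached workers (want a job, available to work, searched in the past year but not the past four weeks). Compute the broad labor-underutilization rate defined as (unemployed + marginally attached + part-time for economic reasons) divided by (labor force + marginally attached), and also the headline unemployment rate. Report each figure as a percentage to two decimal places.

Broad underutilization rate ≈ 9.45%; headline unemployment rate ≈ 3.48%.

Labor force = 189.15 + 6.81 = 195.96 million.
Numerator = 6.81 + 2.41 + 9.53 = 18.75 million.
Denominator = 195.96 + 2.41 = 198.37 million.
Broad rate = 18.75 / 198.37 = 9.45%.
Headline unemployment rate = 6.81 / 195.96 = 3.48%.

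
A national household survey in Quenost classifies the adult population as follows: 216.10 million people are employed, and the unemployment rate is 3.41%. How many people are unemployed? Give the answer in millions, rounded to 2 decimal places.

About 7.63 million are unemployed.

Let U be the number unemployed. The labor force is E + U, and U/(E+U) = 0.0341.
So U = 0.0341 × 216.10 / (1 − 0.0341) = 7.3690 / 0.9659 ≈ 7.63 million.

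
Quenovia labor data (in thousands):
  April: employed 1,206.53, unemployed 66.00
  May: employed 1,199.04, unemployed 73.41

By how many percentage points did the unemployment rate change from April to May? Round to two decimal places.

The unemployment rate changed by +0.58 percentage points.

April: labor force = 1,206.53 + 66.00 = 1,272.53; u = 66.00/1,272.53 = 5.19%.
May: labor force = 1,199.04 + 73.41 = 1,272.45; u = 73.41/1,272.45 = 5.77%.
Change = 5.77% − 5.19% = +0.58 pp.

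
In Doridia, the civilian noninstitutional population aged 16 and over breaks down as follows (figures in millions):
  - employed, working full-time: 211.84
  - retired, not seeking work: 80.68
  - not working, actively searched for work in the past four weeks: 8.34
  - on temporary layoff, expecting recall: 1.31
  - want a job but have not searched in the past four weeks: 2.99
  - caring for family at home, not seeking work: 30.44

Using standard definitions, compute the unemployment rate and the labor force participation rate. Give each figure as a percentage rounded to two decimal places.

Unemployment rate ≈ 4.36%; labor force participation rate ≈ 66.00%.

Employed = 211.84 million.
Unemployed = 8.34 + 1.31 = 9.65 million (jobless and actively searching, or on temporary layoff).
Labor force = 211.84 + 9.65 = 221.49 million.
Not in labor force = 80.68 + 2.99 + 30.44 = 114.11 million (those not working and not actively searching are outside the labor force — including those who want a job but have given up searching).
Civilian working-age population = 221.49 + 114.11 = 335.60 million.
Unemployment rate = 9.65 / 221.49 = 4.36%.
Labor force participation rate = 221.49 / 335.60 = 66.00%.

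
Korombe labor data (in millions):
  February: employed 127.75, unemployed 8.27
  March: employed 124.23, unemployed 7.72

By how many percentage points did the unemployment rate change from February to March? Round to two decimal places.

February: labor force = 127.75 + 8.27 = 136.02; u = 8.27/136.02 = 6.08%.
March: labor force = 124.23 + 7.72 = 131.95; u = 7.72/131.95 = 5.85%.
Change = 5.85% − 6.08% = −0.23 pp.

The unemployment rate changed by −0.23 percentage points.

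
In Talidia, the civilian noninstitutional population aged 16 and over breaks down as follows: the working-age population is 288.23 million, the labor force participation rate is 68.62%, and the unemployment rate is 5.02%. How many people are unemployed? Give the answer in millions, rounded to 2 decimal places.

About 9.93 million are unemployed.

Labor force = 0.6862 × 288.23 = 197.78 million.
Unemployed = 0.0502 × 197.78 ≈ 9.93 million.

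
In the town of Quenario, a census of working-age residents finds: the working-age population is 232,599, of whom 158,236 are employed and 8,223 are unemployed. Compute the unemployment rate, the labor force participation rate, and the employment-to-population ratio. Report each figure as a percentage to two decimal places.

Labor force = employed + unemployed = 158,236 + 8,223 = 166,459.
Unemployment rate = 8,223 / 166,459 = 4.94%.
Labor force participation rate = 166,459 / 232,599 = 71.56%.
Employment-population ratio = 158,236 / 232,599 = 68.03%.

Unemployment rate ≈ 4.94%; labor force participation rate ≈ 71.56%; employment-population ratio ≈ 68.03%.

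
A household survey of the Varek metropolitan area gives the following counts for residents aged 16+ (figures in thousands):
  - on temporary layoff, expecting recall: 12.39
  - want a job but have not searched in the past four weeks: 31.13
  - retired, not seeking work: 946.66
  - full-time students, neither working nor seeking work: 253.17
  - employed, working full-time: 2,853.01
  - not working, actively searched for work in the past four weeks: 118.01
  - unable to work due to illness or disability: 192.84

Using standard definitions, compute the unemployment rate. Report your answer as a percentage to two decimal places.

Employed = 2,853.01 thousand.
Unemployed = 12.39 + 118.01 = 130.40 thousand (jobless and actively searching, or on temporary layoff).
Labor force = 2,853.01 + 130.40 = 2,983.41 thousand.
Unemployment rate = 130.40 / 2,983.41 = 4.37%.

Unemployment rate ≈ 4.37%.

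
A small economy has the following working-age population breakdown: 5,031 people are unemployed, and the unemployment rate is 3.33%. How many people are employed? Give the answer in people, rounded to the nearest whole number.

About 146,050 are employed.

Labor force = U / u = 5,031 / 0.0333 ≈ 151,081.
Employed = labor force − unemployed = 151,081 − 5,031 = 146,050.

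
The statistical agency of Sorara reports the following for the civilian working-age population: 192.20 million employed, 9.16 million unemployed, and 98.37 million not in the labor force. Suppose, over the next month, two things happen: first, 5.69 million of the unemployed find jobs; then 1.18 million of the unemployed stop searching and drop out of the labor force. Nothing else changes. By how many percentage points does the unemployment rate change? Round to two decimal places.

Initially, labor force = 192.20 + 9.16 = 201.36 million, so u = 9.16/201.36 = 4.55%.
After the first change, unemployed falls and employed rises by 5.69; labor force unchanged → E = 197.89, U = 3.47, labor force = 201.36 million.
After the second change, unemployed and labor force both fall by 1.18 → E = 197.89, U = 2.29, labor force = 200.18 million.
New unemployment rate = 2.29 / 200.18 = 1.14%.
Change = 1.14% − 4.55% = −3.41 percentage points.

The unemployment rate changes by −3.41 percentage points.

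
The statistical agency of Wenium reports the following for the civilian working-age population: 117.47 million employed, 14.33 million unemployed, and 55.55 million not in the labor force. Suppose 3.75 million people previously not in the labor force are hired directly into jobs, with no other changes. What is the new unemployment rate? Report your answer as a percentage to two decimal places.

New unemployment rate ≈ 10.57%.

Initially, labor force = 117.47 + 14.33 = 131.80 million, so u = 14.33/131.80 = 10.87%.
After the change, employed and labor force both rise by 3.75; unemployed unchanged → E = 121.22, U = 14.33, labor force = 135.55 million.
New unemployment rate = 14.33 / 135.55 = 10.57%.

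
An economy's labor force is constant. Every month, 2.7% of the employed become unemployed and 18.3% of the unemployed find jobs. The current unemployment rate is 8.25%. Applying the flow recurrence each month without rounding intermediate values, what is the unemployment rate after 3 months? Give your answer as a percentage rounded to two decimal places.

Unemployment rate after three months ≈ 10.59%.

With a fixed labor force, u_{t+1} = u_t + s·(1−u_t) − f·u_t = u_t·(1−s−f) + s.
Here 1−s−f = 0.790 and s = 0.027.
u_1 = 0.082500 × 0.790 + 0.027 = 0.092175.
u_2 = 0.092175 × 0.790 + 0.027 = 0.099818.
u_3 = 0.099818 × 0.790 + 0.027 = 0.105856.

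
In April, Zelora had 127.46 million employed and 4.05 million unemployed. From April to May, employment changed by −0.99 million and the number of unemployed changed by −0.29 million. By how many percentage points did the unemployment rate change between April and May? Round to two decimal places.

April: labor force = 127.46 + 4.05 = 131.51; u = 4.05/131.51 = 3.08%.
May: labor force = 126.47 + 3.76 = 130.23; u = 3.76/130.23 = 2.89%.
Change = 2.89% − 3.08% = −0.19 pp.

The unemployment rate changed by −0.19 percentage points.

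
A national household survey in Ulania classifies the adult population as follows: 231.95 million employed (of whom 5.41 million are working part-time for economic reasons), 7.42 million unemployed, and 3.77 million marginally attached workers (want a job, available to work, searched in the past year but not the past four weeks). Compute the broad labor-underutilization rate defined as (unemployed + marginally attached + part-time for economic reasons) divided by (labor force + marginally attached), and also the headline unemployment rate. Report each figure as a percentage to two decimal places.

Broad underutilization rate ≈ 6.83%; headline unemployment rate ≈ 3.10%.

Labor force = 231.95 + 7.42 = 239.37 million.
Numerator = 7.42 + 3.77 + 5.41 = 16.60 million.
Denominator = 239.37 + 3.77 = 243.14 million.
Broad rate = 16.60 / 243.14 = 6.83%.
Headline unemployment rate = 7.42 / 239.37 = 3.10%.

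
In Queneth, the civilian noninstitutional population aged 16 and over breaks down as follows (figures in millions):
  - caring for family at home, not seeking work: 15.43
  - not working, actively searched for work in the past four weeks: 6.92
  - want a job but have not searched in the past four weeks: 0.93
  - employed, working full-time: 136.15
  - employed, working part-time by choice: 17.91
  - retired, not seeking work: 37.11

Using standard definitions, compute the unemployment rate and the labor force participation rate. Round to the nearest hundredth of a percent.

Employed = 136.15 + 17.91 = 154.06 million.
Unemployed = 6.92 million.
Labor force = 154.06 + 6.92 = 160.98 million.
Not in labor force = 15.43 + 0.93 + 37.11 = 53.47 million (those not working and not actively searching are outside the labor force — including those who want a job but have given up searching).
Civilian working-age population = 160.98 + 53.47 = 214.45 million.
Unemployment rate = 6.92 / 160.98 = 4.30%.
Labor force participation rate = 160.98 / 214.45 = 75.07%.

Unemployment rate ≈ 4.30%; labor force participation rate ≈ 75.07%.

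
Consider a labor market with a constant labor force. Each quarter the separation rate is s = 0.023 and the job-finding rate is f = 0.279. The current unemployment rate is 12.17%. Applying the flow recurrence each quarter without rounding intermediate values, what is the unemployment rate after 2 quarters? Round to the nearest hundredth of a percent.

With a fixed labor force, u_{t+1} = u_t + s·(1−u_t) − f·u_t = u_t·(1−s−f) + s.
Here 1−s−f = 0.698 and s = 0.023.
u_1 = 0.121700 × 0.698 + 0.023 = 0.107947.
u_2 = 0.107947 × 0.698 + 0.023 = 0.098347.

Unemployment rate after two quarters ≈ 9.83%.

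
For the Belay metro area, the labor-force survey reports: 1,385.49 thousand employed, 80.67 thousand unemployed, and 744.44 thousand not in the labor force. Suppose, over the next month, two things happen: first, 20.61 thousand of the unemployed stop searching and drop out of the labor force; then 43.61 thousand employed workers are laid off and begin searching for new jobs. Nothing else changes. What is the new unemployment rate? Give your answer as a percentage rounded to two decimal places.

New unemployment rate ≈ 7.17%.

Initially, labor force = 1,385.49 + 80.67 = 1,466.16 thousand, so u = 80.67/1,466.16 = 5.50%.
After the first change, unemployed and labor force both fall by 20.61 → E = 1,385.49, U = 60.06, labor force = 1,445.55 thousand.
After the second change, employed falls and unemployed rises by 43.61; labor force unchanged → E = 1,341.88, U = 103.67, labor force = 1,445.55 thousand.
New unemployment rate = 103.67 / 1,445.55 = 7.17%.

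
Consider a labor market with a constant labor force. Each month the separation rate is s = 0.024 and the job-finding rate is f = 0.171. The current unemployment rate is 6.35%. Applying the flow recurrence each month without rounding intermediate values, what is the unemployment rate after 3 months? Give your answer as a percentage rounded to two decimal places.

Unemployment rate after three months ≈ 9.20%.

With a fixed labor force, u_{t+1} = u_t + s·(1−u_t) − f·u_t = u_t·(1−s−f) + s.
Here 1−s−f = 0.805 and s = 0.024.
u_1 = 0.063500 × 0.805 + 0.024 = 0.075118.
u_2 = 0.075118 × 0.805 + 0.024 = 0.084470.
u_3 = 0.084470 × 0.805 + 0.024 = 0.091998.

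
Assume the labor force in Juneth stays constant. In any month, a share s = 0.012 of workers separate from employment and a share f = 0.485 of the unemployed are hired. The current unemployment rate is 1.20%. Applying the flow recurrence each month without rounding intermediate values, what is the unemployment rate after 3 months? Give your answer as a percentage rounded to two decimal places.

With a fixed labor force, u_{t+1} = u_t + s·(1−u_t) − f·u_t = u_t·(1−s−f) + s.
Here 1−s−f = 0.503 and s = 0.012.
u_1 = 0.012000 × 0.503 + 0.012 = 0.018036.
u_2 = 0.018036 × 0.503 + 0.012 = 0.021072.
u_3 = 0.021072 × 0.503 + 0.012 = 0.022599.

Unemployment rate after three months ≈ 2.26%.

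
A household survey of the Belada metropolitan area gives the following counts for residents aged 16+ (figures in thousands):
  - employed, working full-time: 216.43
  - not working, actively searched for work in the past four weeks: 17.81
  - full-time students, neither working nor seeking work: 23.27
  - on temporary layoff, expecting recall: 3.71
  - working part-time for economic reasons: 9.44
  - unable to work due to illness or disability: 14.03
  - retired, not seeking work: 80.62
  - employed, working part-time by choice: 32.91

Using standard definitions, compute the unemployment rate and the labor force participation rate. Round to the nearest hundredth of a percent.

Employed = 216.43 + 9.44 + 32.91 = 258.78 thousand (anyone who worked, including part-time for economic reasons, counts as employed).
Unemployed = 17.81 + 3.71 = 21.52 thousand (jobless and actively searching, or on temporary layoff).
Labor force = 258.78 + 21.52 = 280.30 thousand.
Not in labor force = 23.27 + 14.03 + 80.62 = 117.92 thousand (those not working and not actively searching are outside the labor force).
Civilian working-age population = 280.30 + 117.92 = 398.22 thousand.
Unemployment rate = 21.52 / 280.30 = 7.68%.
Labor force participation rate = 280.30 / 398.22 = 70.39%.

Unemployment rate ≈ 7.68%; labor force participation rate ≈ 70.39%.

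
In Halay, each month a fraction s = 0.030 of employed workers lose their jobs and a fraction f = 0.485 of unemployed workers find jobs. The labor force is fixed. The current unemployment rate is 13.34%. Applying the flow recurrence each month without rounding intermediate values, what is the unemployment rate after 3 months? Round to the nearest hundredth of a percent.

Unemployment rate after three months ≈ 6.68%.

With a fixed labor force, u_{t+1} = u_t + s·(1−u_t) − f·u_t = u_t·(1−s−f) + s.
Here 1−s−f = 0.485 and s = 0.030.
u_1 = 0.133400 × 0.485 + 0.030 = 0.094699.
u_2 = 0.094699 × 0.485 + 0.030 = 0.075929.
u_3 = 0.075929 × 0.485 + 0.030 = 0.066826.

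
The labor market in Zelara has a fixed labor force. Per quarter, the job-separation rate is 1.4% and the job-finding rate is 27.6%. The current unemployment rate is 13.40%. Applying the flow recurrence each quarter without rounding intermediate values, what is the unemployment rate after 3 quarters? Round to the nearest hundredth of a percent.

With a fixed labor force, u_{t+1} = u_t + s·(1−u_t) − f·u_t = u_t·(1−s−f) + s.
Here 1−s−f = 0.710 and s = 0.014.
u_1 = 0.134000 × 0.710 + 0.014 = 0.109140.
u_2 = 0.109140 × 0.710 + 0.014 = 0.091489.
u_3 = 0.091489 × 0.710 + 0.014 = 0.078957.

Unemployment rate after three quarters ≈ 7.90%.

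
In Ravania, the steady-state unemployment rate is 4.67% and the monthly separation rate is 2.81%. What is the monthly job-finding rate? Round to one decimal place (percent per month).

From u* = s/(s+f): f = s·(1−u)/u.
f = 2.81 × (1 − 0.0467) / 0.0467 = 2.6788 / 0.0467 ≈ 57.4% per month.

Job-finding rate ≈ 57.4% per month.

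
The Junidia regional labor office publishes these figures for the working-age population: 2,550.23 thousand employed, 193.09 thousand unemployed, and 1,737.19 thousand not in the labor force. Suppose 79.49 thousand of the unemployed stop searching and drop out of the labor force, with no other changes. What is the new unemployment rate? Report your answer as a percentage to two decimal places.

New unemployment rate ≈ 4.26%.

Initially, labor force = 2,550.23 + 193.09 = 2,743.32 thousand, so u = 193.09/2,743.32 = 7.04%.
After the change, unemployed and labor force both fall by 79.49 → E = 2,550.23, U = 113.60, labor force = 2,663.83 thousand.
New unemployment rate = 113.60 / 2,663.83 = 4.26%.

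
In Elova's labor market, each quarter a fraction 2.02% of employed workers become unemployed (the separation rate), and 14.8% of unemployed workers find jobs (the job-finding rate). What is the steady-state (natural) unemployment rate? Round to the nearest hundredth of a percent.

Steady-state unemployment rate ≈ 12.01%.

At steady state the flows balance: s·E = f·U, so U/(E+U) = s/(s+f).
u* = 2.02 / (2.02 + 14.8) = 2.02 / 16.82 = 12.01%.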